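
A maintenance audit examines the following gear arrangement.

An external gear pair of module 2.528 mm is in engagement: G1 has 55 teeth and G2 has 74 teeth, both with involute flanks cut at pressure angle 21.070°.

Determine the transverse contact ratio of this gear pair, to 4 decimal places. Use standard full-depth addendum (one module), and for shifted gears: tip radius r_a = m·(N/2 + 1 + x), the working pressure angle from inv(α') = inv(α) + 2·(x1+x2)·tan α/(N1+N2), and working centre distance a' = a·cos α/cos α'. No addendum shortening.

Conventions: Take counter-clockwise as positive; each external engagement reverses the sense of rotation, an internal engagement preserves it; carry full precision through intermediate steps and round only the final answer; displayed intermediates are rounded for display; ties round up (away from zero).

topology: single-mesh involute geometry — m = 2.528, 55T/74T pair
base radii: r_b1 = 64.872025, r_b2 = 87.282361
tip radii: r_a1 = 72.048000, r_a2 = 96.064000
no profile shift: α' = α, a' = a
action lengths: √(r_a1²−r_b1²) = 31.345409, √(r_a2²−r_b2²) = 40.125822
base pitch p_b = π·m·cos α = 7.410963
CR = (31.345409 + 40.125822 − 163.056000·sin 21.07000°)/7.410963 = 1.734087
contact ratio ≈ 1.7341

1.7341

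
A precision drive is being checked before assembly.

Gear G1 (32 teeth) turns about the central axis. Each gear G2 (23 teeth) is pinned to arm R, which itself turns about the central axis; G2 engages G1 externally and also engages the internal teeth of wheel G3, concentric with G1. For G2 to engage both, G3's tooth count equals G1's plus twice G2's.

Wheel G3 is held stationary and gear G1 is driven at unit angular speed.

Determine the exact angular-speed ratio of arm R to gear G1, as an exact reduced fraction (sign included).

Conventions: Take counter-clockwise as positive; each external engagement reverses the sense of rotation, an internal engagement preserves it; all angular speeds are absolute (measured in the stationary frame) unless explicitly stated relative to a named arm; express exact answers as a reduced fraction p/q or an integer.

16/55

class = planetary set [G3 = 32+2·23 = 78; Willis about the carrier]
ring teeth: 32 + 2·23 = 78
32(ω_sun−ω_arm) = −78(ω_ring−ω_arm),  ω_ring = 0, ω_sun = 1
32(1−ω_arm) = −78(0−ω_arm)  ⇒  110·ω_arm = 32  ⇒  ω_arm = 16/55
ω_out/ω_in = 16/55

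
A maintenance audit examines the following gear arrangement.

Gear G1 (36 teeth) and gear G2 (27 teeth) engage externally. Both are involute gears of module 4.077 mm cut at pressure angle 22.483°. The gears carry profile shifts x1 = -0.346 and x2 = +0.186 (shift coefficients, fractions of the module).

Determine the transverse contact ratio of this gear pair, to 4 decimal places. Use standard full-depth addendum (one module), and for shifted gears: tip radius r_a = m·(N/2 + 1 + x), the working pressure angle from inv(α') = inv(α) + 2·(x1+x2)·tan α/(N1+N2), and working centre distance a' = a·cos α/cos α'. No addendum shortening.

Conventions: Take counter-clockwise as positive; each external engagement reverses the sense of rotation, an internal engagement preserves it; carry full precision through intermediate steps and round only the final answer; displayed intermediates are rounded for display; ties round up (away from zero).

1.5791

recognized (one external pair, fixed centres): single-mesh tooth geometry, m = 4.077, N1 = 36, N2 = 27
base radii: r_b1 = 67.808153, r_b2 = 50.856115
tip radii: r_a1 = 76.052358, r_a2 = 59.874822
inv(α') = inv(22.483°) + 2·(-0.346+0.186)·tan α/(36+27) = 0.01936144  ⇒  α' = 21.75396°
a' = a·cos α / cos α' = 128.4255·cos 22.483°/cos 21.75396° = 127.763050
action lengths: √(r_a1²−r_b1²) = 34.438576, √(r_a2²−r_b2²) = 31.601423
base pitch p_b = π·m·cos α = 11.834755
CR = (34.438576 + 31.601423 − 127.763050·sin 21.75396°)/11.834755 = 1.579099
contact ratio ≈ 1.5791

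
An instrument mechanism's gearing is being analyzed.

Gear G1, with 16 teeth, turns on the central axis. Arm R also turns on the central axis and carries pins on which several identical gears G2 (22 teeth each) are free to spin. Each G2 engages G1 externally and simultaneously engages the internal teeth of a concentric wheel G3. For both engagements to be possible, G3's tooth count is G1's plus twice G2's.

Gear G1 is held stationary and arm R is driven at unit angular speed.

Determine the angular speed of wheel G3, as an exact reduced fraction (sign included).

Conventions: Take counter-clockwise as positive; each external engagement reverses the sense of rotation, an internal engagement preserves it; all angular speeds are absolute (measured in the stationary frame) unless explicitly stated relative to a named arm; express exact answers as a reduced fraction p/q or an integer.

19/15

topology: planetary set — G1 16T / G2 22T / G3 60T, arm = carrier (Willis)
ring teeth: 16 + 2·22 = 60
16(ω_sun−ω_arm) = −60(ω_ring−ω_arm),  ω_sun = 0, ω_arm = 1
ω_ring = 1 − (16/60)(0−1) = 19/15
exact speed ratio = 19/15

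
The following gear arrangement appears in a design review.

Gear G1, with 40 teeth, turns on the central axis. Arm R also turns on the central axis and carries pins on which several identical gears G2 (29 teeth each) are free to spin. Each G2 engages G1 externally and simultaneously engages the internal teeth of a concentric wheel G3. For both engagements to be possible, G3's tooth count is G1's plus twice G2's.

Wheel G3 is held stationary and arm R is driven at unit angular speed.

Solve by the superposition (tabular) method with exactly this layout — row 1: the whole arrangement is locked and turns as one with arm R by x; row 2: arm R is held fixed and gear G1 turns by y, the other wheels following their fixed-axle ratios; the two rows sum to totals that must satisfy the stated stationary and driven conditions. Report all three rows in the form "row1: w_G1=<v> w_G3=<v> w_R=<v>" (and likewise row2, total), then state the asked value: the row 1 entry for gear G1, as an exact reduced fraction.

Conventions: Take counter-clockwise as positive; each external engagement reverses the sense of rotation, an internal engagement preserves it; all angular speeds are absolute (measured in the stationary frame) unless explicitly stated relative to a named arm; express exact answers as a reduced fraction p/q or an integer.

row1: w_G1=1 w_G3=1 w_R=1
row2: w_G1=49/20 w_G3=-1 w_R=0
total: w_G1=69/20 w_G3=0 w_R=1
asked value: 1

planetary set (40T centre, 29T on arm, 98T internal) — Willis relation
superposition row 1 [locked train]: every member turns x
row 2 (arm held, sun turns y): ω_ring = −(40/98)·y, ω_arm = 0
boundary: total ω_ring = x − (40/98)·y = 0 and total ω_arm = x = 1  ⇒  y = 49/20, x = 1
row 2 ring = −(40/98)·49/20 = -1
totals (row 1 + row 2): sun 1 + 49/20 = 69/20, ring 1 + (-1) = 0, arm 1 + 0 = 1
asked cell (row1, sun) = 1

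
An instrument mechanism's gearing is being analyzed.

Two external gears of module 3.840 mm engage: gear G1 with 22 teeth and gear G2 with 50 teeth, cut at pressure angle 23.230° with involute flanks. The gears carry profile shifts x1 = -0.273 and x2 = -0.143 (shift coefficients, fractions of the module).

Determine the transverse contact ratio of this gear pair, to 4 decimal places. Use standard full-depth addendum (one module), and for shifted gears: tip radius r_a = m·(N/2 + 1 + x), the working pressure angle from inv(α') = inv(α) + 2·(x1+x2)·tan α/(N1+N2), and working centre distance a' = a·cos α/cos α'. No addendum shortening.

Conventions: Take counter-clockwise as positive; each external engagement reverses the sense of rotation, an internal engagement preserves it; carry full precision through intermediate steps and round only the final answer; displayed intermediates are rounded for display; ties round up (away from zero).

topology: single-mesh involute geometry — m = 3.840, 22T/50T pair
base radii: r_b1 = 38.815559, r_b2 = 88.217179
tip radii: r_a1 = 45.031680, r_a2 = 99.290880
inv(α') = inv(23.230°) + 2·(-0.273-0.143)·tan α/(22+50) = 0.01882060  ⇒  α' = 21.55740°
a' = a·cos α / cos α' = 138.2400·cos 23.230°/cos 21.55740° = 136.587012
action lengths: √(r_a1²−r_b1²) = 22.829906, √(r_a2²−r_b2²) = 45.567622
base pitch p_b = π·m·cos α = 11.085698
CR = (22.829906 + 45.567622 − 136.587012·sin 21.55740°)/11.085698 = 1.642740
contact ratio ≈ 1.6427

1.6427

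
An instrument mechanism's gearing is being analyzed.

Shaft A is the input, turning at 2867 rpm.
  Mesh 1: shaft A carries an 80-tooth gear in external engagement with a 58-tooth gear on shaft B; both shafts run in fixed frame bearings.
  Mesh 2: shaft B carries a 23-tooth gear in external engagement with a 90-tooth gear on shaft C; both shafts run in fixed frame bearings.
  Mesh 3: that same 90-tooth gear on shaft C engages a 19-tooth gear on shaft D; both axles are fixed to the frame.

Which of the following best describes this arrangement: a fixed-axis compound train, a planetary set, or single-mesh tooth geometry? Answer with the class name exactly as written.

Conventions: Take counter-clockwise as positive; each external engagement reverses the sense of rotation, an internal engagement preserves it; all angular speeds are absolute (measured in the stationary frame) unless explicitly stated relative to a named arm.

fixed-axis compound train

class = fixed-axis compound train [3 meshes; 3 ratios multiply, 3 sense flips]
classification: fixed-axis compound train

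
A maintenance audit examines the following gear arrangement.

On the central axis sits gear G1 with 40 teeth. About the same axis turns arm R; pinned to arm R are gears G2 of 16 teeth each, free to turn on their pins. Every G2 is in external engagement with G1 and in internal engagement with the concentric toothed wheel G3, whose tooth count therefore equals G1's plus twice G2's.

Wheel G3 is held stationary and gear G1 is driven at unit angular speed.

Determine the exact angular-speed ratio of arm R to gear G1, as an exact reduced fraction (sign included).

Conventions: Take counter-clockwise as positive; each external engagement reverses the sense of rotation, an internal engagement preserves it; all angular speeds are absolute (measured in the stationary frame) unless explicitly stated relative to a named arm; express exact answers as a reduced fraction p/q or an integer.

topology: planetary set — G1 40T / G2 16T / G3 72T, arm = carrier (Willis)
ring teeth: 40 + 2·16 = 72
40(ω_sun−ω_arm) = −72(ω_ring−ω_arm),  ω_ring = 0, ω_sun = 1
40(1−ω_arm) = −72(0−ω_arm)  ⇒  112·ω_arm = 40  ⇒  ω_arm = 5/14
ω_out/ω_in = 5/14

5/14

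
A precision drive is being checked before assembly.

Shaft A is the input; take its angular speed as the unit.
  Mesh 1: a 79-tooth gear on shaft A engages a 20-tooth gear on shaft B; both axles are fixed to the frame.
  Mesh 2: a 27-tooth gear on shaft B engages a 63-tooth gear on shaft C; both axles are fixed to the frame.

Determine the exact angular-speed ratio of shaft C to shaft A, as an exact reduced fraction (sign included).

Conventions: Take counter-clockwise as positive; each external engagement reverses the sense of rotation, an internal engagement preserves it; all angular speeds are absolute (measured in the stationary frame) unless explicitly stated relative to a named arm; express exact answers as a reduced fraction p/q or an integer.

class = fixed-axis compound train [2 meshes; 2 ratios multiply, 2 sense flips]
mesh 1 [79T→20T]: running ratio 79/20, sense −
mesh 2 [27T→63T]: running ratio 237/140, sense +
ω_out/ω_in = 237/140

237/140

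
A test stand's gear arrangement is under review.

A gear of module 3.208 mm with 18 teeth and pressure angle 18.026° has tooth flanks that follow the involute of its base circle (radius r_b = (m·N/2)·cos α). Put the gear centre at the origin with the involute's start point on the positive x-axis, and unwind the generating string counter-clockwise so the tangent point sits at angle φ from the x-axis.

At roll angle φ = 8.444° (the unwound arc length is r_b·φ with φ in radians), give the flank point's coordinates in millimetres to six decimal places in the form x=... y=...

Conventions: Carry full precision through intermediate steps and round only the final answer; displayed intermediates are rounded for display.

single-mesh involute tooth geometry (18T wheel at module 3.208)
pitch radius r_p = m·N/2 = 3.208·18/2 = 28.872000
base radius r_b = r_p·cos α = 28.872000·cos 18.026° = 27.454852
roll angle φ = 8.444° = 0.14737560 rad
x = r_b·(cos φ + φ·sin φ) = 27.751389
y = r_b·(sin φ − φ·cos φ) = 0.029230

x=27.751389 y=0.029230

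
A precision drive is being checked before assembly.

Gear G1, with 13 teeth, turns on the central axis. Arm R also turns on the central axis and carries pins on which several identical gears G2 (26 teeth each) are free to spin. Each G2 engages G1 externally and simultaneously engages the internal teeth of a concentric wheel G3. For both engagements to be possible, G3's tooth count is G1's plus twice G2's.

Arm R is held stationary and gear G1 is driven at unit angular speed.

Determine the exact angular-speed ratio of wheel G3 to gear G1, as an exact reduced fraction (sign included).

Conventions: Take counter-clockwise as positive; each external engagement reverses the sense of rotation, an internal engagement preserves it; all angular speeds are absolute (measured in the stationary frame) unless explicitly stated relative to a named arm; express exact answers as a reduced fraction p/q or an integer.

recognized (axles ride arm R): planetary set, 13/26/65 teeth
ring teeth: 13 + 2·26 = 65
13(ω_sun−ω_arm) = −65(ω_ring−ω_arm),  ω_arm = 0, ω_sun = 1
ω_ring = 0 − (13/65)(1−0) = -1/5
ω_out/ω_in = -1/5

-1/5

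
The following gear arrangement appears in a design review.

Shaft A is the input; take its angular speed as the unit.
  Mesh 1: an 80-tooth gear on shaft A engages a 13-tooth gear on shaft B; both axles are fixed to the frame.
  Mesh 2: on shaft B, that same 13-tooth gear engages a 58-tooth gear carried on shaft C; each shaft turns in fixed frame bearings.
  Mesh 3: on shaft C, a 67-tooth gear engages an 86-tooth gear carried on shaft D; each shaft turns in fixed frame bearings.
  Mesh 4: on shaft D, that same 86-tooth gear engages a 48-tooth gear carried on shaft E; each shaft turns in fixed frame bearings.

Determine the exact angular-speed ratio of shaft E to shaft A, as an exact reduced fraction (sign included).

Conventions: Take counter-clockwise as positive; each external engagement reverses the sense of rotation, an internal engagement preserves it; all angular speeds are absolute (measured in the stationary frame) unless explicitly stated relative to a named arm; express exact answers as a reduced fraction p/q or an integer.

335/174

class = fixed-axis compound train [4 meshes; 4 ratios multiply, 4 sense flips]
mesh 1 [80T→13T]: running ratio 80/13, sense −
mesh 2 [13T→58T]: running ratio 40/29, sense +
mesh 3 [67T→86T]: running ratio 1340/1247, sense −
mesh 4 [86T→48T]: running ratio 335/174, sense +
ω_out/ω_in = 335/174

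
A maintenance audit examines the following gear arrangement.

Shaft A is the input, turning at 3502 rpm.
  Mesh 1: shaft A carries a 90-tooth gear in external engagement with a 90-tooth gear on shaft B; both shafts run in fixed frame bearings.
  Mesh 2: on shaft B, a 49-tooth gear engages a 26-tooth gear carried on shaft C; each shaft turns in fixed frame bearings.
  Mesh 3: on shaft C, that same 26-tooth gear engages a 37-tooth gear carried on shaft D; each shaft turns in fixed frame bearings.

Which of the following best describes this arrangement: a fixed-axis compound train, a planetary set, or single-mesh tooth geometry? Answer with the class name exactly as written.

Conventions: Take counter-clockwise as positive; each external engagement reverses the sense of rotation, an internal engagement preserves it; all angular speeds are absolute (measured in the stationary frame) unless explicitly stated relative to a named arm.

fixed-axis compound train

3-mesh fixed-axis compound train (all bearings frame-fixed)
classification: fixed-axis compound train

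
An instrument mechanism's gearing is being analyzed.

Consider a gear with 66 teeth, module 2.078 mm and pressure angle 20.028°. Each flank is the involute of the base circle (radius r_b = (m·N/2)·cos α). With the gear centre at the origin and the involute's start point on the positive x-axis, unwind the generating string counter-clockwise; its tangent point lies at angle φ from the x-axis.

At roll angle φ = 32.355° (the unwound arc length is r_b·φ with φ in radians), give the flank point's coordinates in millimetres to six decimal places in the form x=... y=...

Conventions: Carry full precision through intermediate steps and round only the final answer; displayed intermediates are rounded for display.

topology: single-mesh involute geometry — m = 2.078, N = 66
pitch radius r_p = m·N/2 = 2.078·66/2 = 68.574000
base radius r_b = r_p·cos α = 68.574000·cos 20.028° = 64.427012
roll angle φ = 32.355° = 0.56470128 rad
x = r_b·(cos φ + φ·sin φ) = 73.894949
y = r_b·(sin φ − φ·cos φ) = 3.745331

x=73.894949 y=3.745331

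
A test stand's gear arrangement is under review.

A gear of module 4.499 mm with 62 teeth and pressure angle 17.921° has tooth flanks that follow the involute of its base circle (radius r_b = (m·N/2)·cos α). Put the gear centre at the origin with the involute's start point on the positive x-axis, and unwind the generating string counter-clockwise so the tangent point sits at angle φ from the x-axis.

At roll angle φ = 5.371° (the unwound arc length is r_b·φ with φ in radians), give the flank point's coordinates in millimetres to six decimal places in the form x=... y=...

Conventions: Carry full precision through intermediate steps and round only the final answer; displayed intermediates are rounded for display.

x=133.283979 y=0.036406

topology: single-mesh involute geometry — m = 4.499, N = 62
pitch radius r_p = m·N/2 = 4.499·62/2 = 139.469000
base radius r_b = r_p·cos α = 139.469000·cos 17.921° = 132.702200
roll angle φ = 5.371° = 0.09374163 rad
x = r_b·(cos φ + φ·sin φ) = 133.283979
y = r_b·(sin φ − φ·cos φ) = 0.036406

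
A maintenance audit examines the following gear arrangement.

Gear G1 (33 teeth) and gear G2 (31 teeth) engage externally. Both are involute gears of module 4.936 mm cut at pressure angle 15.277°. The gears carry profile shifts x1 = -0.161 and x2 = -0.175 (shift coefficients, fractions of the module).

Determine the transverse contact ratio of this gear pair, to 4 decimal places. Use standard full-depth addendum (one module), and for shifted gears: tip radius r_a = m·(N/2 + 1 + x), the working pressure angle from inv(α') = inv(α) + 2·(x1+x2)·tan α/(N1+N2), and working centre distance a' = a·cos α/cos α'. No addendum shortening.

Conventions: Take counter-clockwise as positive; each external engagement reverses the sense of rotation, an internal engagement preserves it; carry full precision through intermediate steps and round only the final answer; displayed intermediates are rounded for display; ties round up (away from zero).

2.1500

single-mesh involute tooth geometry (33T engaging 31T at module 4.936)
base radii: r_b1 = 78.566035, r_b2 = 73.804457
tip radii: r_a1 = 85.585304, r_a2 = 80.580200
inv(α') = inv(15.277°) + 2·(-0.161-0.175)·tan α/(33+31) = 0.00363573  ⇒  α' = 12.62373°
a' = a·cos α / cos α' = 157.9520·cos 15.277°/cos 12.62373° = 156.145089
action lengths: √(r_a1²−r_b1²) = 33.944402, √(r_a2²−r_b2²) = 32.343017
base pitch p_b = π·m·cos α = 14.958938
CR = (33.944402 + 32.343017 − 156.145089·sin 12.62373°)/14.958938 = 2.150041
contact ratio ≈ 2.1500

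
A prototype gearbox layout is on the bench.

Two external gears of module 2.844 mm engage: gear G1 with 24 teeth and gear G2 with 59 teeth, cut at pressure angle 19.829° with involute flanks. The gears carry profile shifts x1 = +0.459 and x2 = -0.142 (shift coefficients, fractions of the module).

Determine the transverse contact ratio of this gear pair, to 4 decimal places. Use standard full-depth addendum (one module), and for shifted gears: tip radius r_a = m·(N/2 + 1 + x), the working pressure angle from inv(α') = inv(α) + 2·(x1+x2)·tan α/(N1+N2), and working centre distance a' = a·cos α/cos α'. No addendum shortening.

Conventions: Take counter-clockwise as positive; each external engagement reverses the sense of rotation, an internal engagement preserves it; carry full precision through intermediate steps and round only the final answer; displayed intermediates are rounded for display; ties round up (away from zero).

class = single-mesh tooth geometry [involute pair 24T × 59T, m = 2.844]
base radii: r_b1 = 32.104524, r_b2 = 78.923620
tip radii: r_a1 = 38.277396, r_a2 = 86.338152
inv(α') = inv(19.829°) + 2·(+0.459-0.142)·tan α/(24+59) = 0.01726709  ⇒  α' = 20.96970°
a' = a·cos α / cos α' = 118.0260·cos 19.829°/cos 20.96970° = 118.903118
action lengths: √(r_a1²−r_b1²) = 20.843671, √(r_a2²−r_b2²) = 35.004838
base pitch p_b = π·m·cos α = 8.404945
CR = (20.843671 + 35.004838 − 118.903118·sin 20.96970°)/8.404945 = 1.581944
contact ratio ≈ 1.5819

1.5819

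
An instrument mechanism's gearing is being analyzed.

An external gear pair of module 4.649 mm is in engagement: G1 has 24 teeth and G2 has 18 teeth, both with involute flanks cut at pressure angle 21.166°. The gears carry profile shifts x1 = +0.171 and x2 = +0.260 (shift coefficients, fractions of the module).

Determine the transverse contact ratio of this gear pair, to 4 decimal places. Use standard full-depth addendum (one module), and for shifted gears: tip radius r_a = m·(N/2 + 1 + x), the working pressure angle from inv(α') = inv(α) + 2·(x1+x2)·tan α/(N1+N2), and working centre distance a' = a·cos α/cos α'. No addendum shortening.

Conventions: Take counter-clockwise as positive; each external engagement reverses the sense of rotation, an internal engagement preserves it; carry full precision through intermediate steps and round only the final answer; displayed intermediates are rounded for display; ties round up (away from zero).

class = single-mesh tooth geometry [involute pair 24T × 18T, m = 4.649]
base radii: r_b1 = 52.024443, r_b2 = 39.018332
tip radii: r_a1 = 61.231979, r_a2 = 47.698740
inv(α') = inv(21.166°) + 2·(+0.171+0.260)·tan α/(24+18) = 0.02572217  ⇒  α' = 23.81706°
a' = a·cos α / cos α' = 97.6290·cos 21.166°/cos 23.81706° = 99.517763
action lengths: √(r_a1²−r_b1²) = 32.292609, √(r_a2²−r_b2²) = 27.436100
base pitch p_b = π·m·cos α = 13.619967
CR = (32.292609 + 27.436100 − 99.517763·sin 23.81706°)/13.619967 = 1.434781
contact ratio ≈ 1.4348

1.4348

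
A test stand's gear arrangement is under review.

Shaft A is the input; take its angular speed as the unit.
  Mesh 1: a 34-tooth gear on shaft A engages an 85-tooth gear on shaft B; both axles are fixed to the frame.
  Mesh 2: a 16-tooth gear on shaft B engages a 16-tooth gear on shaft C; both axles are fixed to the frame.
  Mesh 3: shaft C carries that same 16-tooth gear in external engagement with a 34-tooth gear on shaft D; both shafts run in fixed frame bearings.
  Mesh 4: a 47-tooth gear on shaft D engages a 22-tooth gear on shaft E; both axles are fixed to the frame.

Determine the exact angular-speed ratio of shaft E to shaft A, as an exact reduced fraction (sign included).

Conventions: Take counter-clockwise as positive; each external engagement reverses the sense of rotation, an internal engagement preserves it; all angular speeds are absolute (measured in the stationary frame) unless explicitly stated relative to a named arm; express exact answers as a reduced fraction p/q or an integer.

376/935

class = fixed-axis compound train [4 meshes; 4 ratios multiply, 4 sense flips]
mesh 1 [34T→85T]: running ratio 2/5, sense −
mesh 2 [16T→16T]: running ratio 2/5, sense +
mesh 3 [16T→34T]: running ratio 16/85, sense −
mesh 4 [47T→22T]: running ratio 376/935, sense +
ω_out/ω_in = 376/935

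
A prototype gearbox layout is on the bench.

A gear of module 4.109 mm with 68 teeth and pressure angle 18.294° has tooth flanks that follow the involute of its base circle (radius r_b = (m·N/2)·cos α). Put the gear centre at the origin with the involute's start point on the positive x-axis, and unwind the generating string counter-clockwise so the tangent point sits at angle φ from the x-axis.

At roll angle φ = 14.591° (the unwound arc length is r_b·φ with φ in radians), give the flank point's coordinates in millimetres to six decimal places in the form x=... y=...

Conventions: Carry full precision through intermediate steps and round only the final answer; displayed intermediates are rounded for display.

x=136.876707 y=0.725501

single-mesh involute tooth geometry (68T wheel at module 4.109)
pitch radius r_p = m·N/2 = 4.109·68/2 = 139.706000
base radius r_b = r_p·cos α = 139.706000·cos 18.294° = 132.645029
roll angle φ = 14.591° = 0.25466099 rad
x = r_b·(cos φ + φ·sin φ) = 136.876707
y = r_b·(sin φ − φ·cos φ) = 0.725501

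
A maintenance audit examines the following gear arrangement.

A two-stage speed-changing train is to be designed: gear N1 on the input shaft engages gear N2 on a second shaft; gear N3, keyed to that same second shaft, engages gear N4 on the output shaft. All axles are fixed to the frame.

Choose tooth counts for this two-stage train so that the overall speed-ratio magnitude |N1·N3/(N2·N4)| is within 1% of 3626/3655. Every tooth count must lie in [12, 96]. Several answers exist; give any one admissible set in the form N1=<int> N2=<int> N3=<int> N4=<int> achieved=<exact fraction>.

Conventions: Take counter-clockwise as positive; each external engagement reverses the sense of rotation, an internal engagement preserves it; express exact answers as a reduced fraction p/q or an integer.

N1=49 N2=43 N3=74 N4=85 achieved=3626/3655

2-stage fixed-axis compound train for ratio 3626/3655
target = 3626/3655 in lowest terms: an exact hit needs N1·N3 = k·3626 and N2·N4 = k·3655 for one integer k, every count in [12, 96]; additionally prefer no 1:1 stage (N1 ≠ N2, N3 ≠ N4)
k = 1: N1·N3 = 3626 = 49·74, N2·N4 = 3655 = 43·85
achieved = 49·74/(43·85) = 3626/3655; |achieved − target| = 0 ≤ 1813/182750 ✓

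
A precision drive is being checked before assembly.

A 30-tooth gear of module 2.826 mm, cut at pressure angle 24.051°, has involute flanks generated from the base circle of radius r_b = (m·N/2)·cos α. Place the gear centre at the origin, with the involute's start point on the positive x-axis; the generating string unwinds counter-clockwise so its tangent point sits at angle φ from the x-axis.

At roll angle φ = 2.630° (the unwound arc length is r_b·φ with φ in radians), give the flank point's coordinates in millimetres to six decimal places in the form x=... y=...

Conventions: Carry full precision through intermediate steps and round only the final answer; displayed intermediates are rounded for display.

class = single-mesh tooth geometry [base-circle involute, m = 2.826, 30T]
pitch radius r_p = m·N/2 = 2.826·30/2 = 42.390000
base radius r_b = r_p·cos α = 42.390000·cos 24.051° = 38.709830
roll angle φ = 2.630° = 0.04590216 rad
x = r_b·(cos φ + φ·sin φ) = 38.750589
y = r_b·(sin φ − φ·cos φ) = 0.001248

x=38.750589 y=0.001248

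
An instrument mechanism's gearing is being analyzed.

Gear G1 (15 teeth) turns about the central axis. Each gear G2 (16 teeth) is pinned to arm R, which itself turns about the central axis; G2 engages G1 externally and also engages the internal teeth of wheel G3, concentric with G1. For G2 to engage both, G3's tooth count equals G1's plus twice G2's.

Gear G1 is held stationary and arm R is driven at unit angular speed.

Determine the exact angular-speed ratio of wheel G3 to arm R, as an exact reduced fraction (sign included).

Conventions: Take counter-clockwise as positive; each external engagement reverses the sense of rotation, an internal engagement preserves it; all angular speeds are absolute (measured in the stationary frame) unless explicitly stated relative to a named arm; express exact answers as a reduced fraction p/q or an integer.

62/47

topology: planetary set — G1 15T / G2 16T / G3 47T, arm = carrier (Willis)
ring teeth: 15 + 2·16 = 47
15(ω_sun−ω_arm) = −47(ω_ring−ω_arm),  ω_sun = 0, ω_arm = 1
ω_ring = 1 − (15/47)(0−1) = 62/47
ω_out/ω_in = 62/47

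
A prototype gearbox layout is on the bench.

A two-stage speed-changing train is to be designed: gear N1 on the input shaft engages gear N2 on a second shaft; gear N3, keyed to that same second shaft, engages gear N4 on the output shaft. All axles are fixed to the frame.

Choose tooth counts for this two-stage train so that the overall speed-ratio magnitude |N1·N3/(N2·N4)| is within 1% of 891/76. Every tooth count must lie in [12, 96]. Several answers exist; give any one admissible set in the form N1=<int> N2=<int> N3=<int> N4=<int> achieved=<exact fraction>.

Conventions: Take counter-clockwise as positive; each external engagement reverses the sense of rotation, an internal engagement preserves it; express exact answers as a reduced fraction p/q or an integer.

topology: fixed-axis compound train — 2 stages, target 891/76
target = 891/76 in lowest terms: an exact hit needs N1·N3 = k·891 and N2·N4 = k·76 for one integer k, every count in [12, 96]; additionally prefer no 1:1 stage (N1 ≠ N2, N3 ≠ N4)
k = 1…2: no 1:1-free in-range split of k·891 and k·76 into factor pairs; take k = 3
k = 3: N1·N3 = 2673 = 33·81, N2·N4 = 228 = 12·19
achieved = 33·81/(12·19) = 891/76; |achieved − target| = 0 ≤ 891/7600 ✓

N1=33 N2=12 N3=81 N4=19 achieved=891/76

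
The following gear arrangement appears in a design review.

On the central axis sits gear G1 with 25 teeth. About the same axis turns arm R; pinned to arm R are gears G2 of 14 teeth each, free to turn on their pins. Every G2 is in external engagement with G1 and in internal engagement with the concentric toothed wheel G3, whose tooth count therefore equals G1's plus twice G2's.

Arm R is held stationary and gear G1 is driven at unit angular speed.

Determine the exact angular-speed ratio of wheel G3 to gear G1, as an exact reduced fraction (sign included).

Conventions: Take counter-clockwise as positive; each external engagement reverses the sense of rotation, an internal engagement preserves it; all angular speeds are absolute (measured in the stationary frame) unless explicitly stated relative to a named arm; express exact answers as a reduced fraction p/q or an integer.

-25/53

planetary set (25T centre, 14T on arm, 53T internal) — Willis relation
ring teeth: 25 + 2·14 = 53
25(ω_sun−ω_arm) = −53(ω_ring−ω_arm),  ω_arm = 0, ω_sun = 1
ω_ring = 0 − (25/53)(1−0) = -25/53
ω_out/ω_in = -25/53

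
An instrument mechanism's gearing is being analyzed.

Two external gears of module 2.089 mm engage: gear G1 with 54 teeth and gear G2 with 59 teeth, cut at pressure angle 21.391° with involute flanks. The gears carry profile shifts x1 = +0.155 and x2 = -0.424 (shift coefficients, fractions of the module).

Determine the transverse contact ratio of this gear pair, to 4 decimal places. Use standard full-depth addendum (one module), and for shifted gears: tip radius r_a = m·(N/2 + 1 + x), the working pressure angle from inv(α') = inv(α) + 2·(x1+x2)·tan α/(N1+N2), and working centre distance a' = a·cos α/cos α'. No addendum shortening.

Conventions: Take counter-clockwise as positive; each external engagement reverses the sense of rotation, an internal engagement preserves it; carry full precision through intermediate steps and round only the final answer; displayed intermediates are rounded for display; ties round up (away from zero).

1.7371

topology: single-mesh involute geometry — m = 2.089, 54T/59T pair
base radii: r_b1 = 52.517573, r_b2 = 57.380312
tip radii: r_a1 = 58.815795, r_a2 = 62.828764
inv(α') = inv(21.391°) + 2·(+0.155-0.424)·tan α/(54+59) = 0.01650616  ⇒  α' = 20.66817°
a' = a·cos α / cos α' = 118.0285·cos 21.391°/cos 20.66817° = 117.457413
action lengths: √(r_a1²−r_b1²) = 26.480224, √(r_a2²−r_b2²) = 25.592058
base pitch p_b = π·m·cos α = 6.110697
CR = (26.480224 + 25.592058 − 117.457413·sin 20.66817°)/6.110697 = 1.737132
contact ratio ≈ 1.7371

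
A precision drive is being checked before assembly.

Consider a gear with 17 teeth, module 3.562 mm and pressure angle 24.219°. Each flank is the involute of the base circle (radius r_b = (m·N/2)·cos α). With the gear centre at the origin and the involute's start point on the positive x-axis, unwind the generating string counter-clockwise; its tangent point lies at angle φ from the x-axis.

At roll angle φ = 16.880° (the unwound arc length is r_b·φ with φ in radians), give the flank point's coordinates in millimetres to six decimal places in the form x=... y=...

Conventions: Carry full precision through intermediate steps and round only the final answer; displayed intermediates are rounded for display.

class = single-mesh tooth geometry [base-circle involute, m = 3.562, 17T]
pitch radius r_p = m·N/2 = 3.562·17/2 = 30.277000
base radius r_b = r_p·cos α = 30.277000·cos 24.219° = 27.612144
roll angle φ = 16.880° = 0.29461158 rad
x = r_b·(cos φ + φ·sin φ) = 28.784578
y = r_b·(sin φ − φ·cos φ) = 0.233321

x=28.784578 y=0.233321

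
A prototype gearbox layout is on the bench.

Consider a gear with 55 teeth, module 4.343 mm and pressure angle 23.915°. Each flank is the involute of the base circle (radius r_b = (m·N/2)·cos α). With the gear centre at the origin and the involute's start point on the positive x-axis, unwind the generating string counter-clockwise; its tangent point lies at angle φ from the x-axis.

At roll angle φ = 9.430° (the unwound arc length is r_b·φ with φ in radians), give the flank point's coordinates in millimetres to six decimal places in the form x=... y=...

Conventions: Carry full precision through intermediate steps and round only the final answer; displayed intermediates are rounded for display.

x=110.647689 y=0.161811

single-mesh involute tooth geometry (55T wheel at module 4.343)
pitch radius r_p = m·N/2 = 4.343·55/2 = 119.432500
base radius r_b = r_p·cos α = 119.432500·cos 23.915° = 109.178964
roll angle φ = 9.430° = 0.16458455 rad
x = r_b·(cos φ + φ·sin φ) = 110.647689
y = r_b·(sin φ − φ·cos φ) = 0.161811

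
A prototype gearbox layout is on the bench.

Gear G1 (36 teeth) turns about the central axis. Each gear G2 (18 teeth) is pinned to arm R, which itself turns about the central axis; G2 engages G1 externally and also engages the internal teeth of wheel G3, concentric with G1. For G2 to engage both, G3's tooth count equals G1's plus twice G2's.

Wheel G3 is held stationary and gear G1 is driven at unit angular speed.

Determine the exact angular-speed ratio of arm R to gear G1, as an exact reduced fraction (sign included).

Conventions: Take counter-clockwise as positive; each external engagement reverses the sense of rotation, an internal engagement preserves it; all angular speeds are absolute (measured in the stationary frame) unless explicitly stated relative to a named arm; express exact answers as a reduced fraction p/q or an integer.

recognized (axles ride arm R): planetary set, 36/18/72 teeth
ring teeth: 36 + 2·18 = 72
36(ω_sun−ω_arm) = −72(ω_ring−ω_arm),  ω_ring = 0, ω_sun = 1
36(1−ω_arm) = −72(0−ω_arm)  ⇒  108·ω_arm = 36  ⇒  ω_arm = 1/3
ω_out/ω_in = 1/3

1/3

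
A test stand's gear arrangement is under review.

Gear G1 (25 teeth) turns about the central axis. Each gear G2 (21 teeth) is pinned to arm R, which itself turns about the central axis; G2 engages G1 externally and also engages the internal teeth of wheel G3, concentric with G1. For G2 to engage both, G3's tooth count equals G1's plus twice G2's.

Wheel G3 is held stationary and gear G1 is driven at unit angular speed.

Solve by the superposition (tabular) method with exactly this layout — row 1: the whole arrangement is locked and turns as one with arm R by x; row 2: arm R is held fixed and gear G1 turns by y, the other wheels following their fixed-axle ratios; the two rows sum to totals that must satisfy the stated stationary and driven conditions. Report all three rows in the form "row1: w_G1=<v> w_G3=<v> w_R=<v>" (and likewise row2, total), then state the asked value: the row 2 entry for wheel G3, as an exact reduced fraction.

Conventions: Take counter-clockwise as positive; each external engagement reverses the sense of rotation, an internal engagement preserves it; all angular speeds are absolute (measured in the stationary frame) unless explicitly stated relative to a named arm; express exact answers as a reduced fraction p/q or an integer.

row1: w_G1=25/92 w_G3=25/92 w_R=25/92
row2: w_G1=67/92 w_G3=-25/92 w_R=0
total: w_G1=1 w_G3=0 w_R=25/92
asked value: -25/92

recognized (axles ride arm R): planetary set, 25/21/67 teeth
row 1: whole set turns with the arm by x
row 2 (arm held, sun turns y): ω_ring = −(25/67)·y, ω_arm = 0
boundary: total ω_ring = x − (25/67)·y = 0 and total ω_sun = x + y = 1  ⇒  y = 67/92, x = 25/92
row 2 ring = −(25/67)·67/92 = -25/92
totals (row 1 + row 2): sun 25/92 + 67/92 = 1, ring 25/92 + (-25/92) = 0, arm 25/92 + 0 = 25/92
asked cell (row2, ring) = -25/92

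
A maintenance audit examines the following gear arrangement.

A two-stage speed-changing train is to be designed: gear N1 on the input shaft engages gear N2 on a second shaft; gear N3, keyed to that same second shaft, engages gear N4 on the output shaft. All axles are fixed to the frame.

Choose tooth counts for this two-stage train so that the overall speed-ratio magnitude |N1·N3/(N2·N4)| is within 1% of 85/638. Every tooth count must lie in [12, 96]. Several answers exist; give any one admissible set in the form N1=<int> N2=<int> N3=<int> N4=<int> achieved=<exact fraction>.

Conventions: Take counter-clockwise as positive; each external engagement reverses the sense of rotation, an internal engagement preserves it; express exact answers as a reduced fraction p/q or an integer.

N1=15 N2=22 N3=17 N4=87 achieved=85/638

design class (target 85/638): fixed-axis compound train
target = 85/638 in lowest terms: an exact hit needs N1·N3 = k·85 and N2·N4 = k·638 for one integer k, every count in [12, 96]; additionally prefer no 1:1 stage (N1 ≠ N2, N3 ≠ N4)
k = 1…2: no 1:1-free in-range split of k·85 and k·638 into factor pairs; take k = 3
k = 3: N1·N3 = 255 = 15·17, N2·N4 = 1914 = 22·87
achieved = 15·17/(22·87) = 85/638; |achieved − target| = 0 ≤ 17/12760 ✓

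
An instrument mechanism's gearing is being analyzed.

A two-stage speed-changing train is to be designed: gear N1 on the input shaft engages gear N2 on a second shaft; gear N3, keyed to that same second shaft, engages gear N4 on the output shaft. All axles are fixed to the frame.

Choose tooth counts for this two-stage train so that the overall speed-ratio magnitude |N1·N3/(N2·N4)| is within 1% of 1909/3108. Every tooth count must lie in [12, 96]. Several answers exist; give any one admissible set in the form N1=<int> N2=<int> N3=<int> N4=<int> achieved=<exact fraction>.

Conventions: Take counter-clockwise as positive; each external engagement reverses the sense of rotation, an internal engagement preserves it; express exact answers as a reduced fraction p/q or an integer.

class = fixed-axis compound train [2-stage, 1909/3108 wanted]
target = 1909/3108 in lowest terms: an exact hit needs N1·N3 = k·1909 and N2·N4 = k·3108 for one integer k, every count in [12, 96]; additionally prefer no 1:1 stage (N1 ≠ N2, N3 ≠ N4)
k = 1: N1·N3 = 1909 = 23·83, N2·N4 = 3108 = 37·84
achieved = 23·83/(37·84) = 1909/3108; |achieved − target| = 0 ≤ 1909/310800 ✓

N1=23 N2=37 N3=83 N4=84 achieved=1909/3108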